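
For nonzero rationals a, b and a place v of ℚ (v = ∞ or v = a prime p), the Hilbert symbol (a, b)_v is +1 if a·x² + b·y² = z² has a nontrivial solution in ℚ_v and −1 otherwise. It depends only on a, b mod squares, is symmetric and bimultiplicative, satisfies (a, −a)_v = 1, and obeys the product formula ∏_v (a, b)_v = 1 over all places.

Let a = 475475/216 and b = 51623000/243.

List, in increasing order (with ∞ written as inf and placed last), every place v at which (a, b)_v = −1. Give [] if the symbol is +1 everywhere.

(a, b) ≡ (114114, 4290) mod (ℚ^×)²; places V = {2, 3, 5, 7, 11, 13, 19, ∞}.
(a,b)_∞: sgn(114114)=+, sgn(4290)=+, so +1.
(a,b)_7: α=1, u≡3; β=0, v≡6 (mod 7); (3|7)=-1, (6|7)=-1; sign (−1)^0·-1^0·-1^1 = -1.
(a,b)_11: α=1, u≡4; β=1, v≡4 (mod 11); (4|11)=+1, (4|11)=+1; sign (−1)^1·+1^1·+1^1 = -1.
(a,b)_3: α=-3, u≡1; β=-5, v≡2 (mod 3); (1|3)=+1, (2|3)=-1; sign (−1)^1·+1^-5·-1^-3 = +1.
(a,b)_5: α=2, u≡4; β=3, v≡3 (mod 5); (4|5)=+1, (3|5)=-1; sign (−1)^0·+1^3·-1^2 = +1.
(a,b)_13: α=1, u≡4; β=1, v≡8 (mod 13); (4|13)=+1, (8|13)=-1; sign (−1)^0·+1^1·-1^1 = -1.
(a,b)_19: α=1, u≡3; β=2, v≡8 (mod 19); (3|19)=-1, (8|19)=-1; sign (−1)^0·-1^2·-1^1 = -1.
(a,b)_2: α=-3, β=3; u≡1, v≡1 (mod 8); ε(u)ε(v)=0·0, αω(v)=-3·0, βω(u)=3·0; sum ≡ 0  ⇒  +1.
(114114, 4290 / ℚ) ramifies at {7, 11, 13, 19}: a division algebra.

[7, 11, 13, 19]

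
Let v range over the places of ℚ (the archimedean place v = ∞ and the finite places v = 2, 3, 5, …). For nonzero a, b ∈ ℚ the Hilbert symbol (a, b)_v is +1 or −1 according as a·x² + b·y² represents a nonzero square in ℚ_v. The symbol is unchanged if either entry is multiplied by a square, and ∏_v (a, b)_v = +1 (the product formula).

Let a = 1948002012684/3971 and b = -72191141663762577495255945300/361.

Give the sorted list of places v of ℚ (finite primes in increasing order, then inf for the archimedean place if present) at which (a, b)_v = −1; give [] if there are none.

[41, 43]

Mod squares: a ≡ 178321, b ≡ -1066533. Check v ∈ {∞, 2, 3, 5, 7, 11, 13, 19, 23, 29, 41, 43}.
v=23: a=23^0·(≡6), b=23^1·(≡21) mod 23; (6|23)=+1, (21|23)=-1; (−1)^{0·1·11}·(+1)^1·(-1)^0 = +1.
v=5: a=5^0·(≡4), b=5^2·(≡3) mod 5; (4|5)=+1, (3|5)=-1; (−1)^{0·2·2}·(+1)^2·(-1)^0 = +1.
v=∞: 178321 > 0 and -1066533 < 0  ⇒  (a,b)_∞ = +1.
v=41: a=41^0·(≡15), b=41^1·(≡22) mod 41; (15|41)=-1, (22|41)=-1; (−1)^{0·1·20}·(-1)^1·(-1)^0 = -1.
v=3: a=3^6·(≡1), b=3^5·(≡1) mod 3; (1|3)=+1, (1|3)=+1; (−1)^{6·5·1}·(+1)^5·(+1)^6 = +1.
v=29: a=29^3·(≡25), b=29^5·(≡6) mod 29; (25|29)=+1, (6|29)=+1; (−1)^{3·5·14}·(+1)^5·(+1)^3 = +1.
v=2: v_2(a)=2, v_2(b)=2; units ≡ 1, 3 (mod 8); ε·ε+αω+βω = 0·1+2·1+2·0 ≡ 0  ⇒  (a,b)_2 = +1.
v=11: a=11^-1·(≡10), b=11^2·(≡4) mod 11; (10|11)=-1, (4|11)=+1; (−1)^{-1·2·5}·(-1)^2·(+1)^-1 = +1.
v=13: a=13^1·(≡5), b=13^5·(≡6) mod 13; (5|13)=-1, (6|13)=-1; (−1)^{1·5·6}·(-1)^5·(-1)^1 = +1.
v=7: a=7^2·(≡5), b=7^0·(≡4) mod 7; (5|7)=-1, (4|7)=+1; (−1)^{2·0·3}·(-1)^0·(+1)^2 = +1.
v=43: a=43^1·(≡37), b=43^4·(≡7) mod 43; (37|43)=-1, (7|43)=-1; (−1)^{1·4·21}·(-1)^4·(-1)^1 = -1.
v=19: a=19^-2·(≡9), b=19^-2·(≡12) mod 19; (9|19)=+1, (12|19)=-1; (−1)^{-2·-2·9}·(+1)^-2·(-1)^-2 = +1.
(178321, -1066533 / ℚ) ramifies at {41, 43}: a division algebra.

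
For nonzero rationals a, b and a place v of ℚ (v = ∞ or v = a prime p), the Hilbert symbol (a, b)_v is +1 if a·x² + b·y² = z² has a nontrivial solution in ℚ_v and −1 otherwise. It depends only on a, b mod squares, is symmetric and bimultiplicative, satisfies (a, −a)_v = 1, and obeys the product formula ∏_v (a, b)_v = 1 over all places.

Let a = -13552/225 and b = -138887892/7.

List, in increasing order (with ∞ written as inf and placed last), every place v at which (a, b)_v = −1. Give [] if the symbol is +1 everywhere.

(a, b) ≡ (-7, -51051) mod (ℚ^×)²; places V = {2, 3, 5, 7, 11, 13, 17, 23, ∞}.
(a,b)_7: α=1, u≡3; β=-1, v≡4 (mod 7); (3|7)=-1, (4|7)=+1; sign (−1)^1·-1^-1·+1^1 = +1.
(a,b)_5: α=-2, u≡2; β=0, v≡4 (mod 5); (2|5)=-1, (4|5)=+1; sign (−1)^0·-1^0·+1^-2 = +1.
(a,b)_∞: sgn(-7)=−, sgn(-51051)=−, so -1.
(a,b)_17: α=0, u≡12; β=1, v≡5 (mod 17); (12|17)=-1, (5|17)=-1; sign (−1)^0·-1^1·-1^0 = -1.
(a,b)_3: α=-2, u≡2; β=3, v≡2 (mod 3); (2|3)=-1, (2|3)=-1; sign (−1)^0·-1^3·-1^-2 = -1.
(a,b)_11: α=2, u≡4; β=1, v≡5 (mod 11); (4|11)=+1, (5|11)=+1; sign (−1)^0·+1^1·+1^2 = +1.
(a,b)_2: α=4, β=2; u≡1, v≡5 (mod 8); ε(u)ε(v)=0·0, αω(v)=4·1, βω(u)=2·0; sum ≡ 0  ⇒  +1.
(a,b)_13: α=0, u≡5; β=1, v≡4 (mod 13); (5|13)=-1, (4|13)=+1; sign (−1)^0·-1^1·+1^0 = -1.
(a,b)_23: α=0, u≡1; β=2, v≡16 (mod 23); (1|23)=+1, (16|23)=+1; sign (−1)^0·+1^2·+1^0 = +1.
Ram(-7, -51051) = {3, 13, 17, ∞}; no ℚ_3-point on the conic.

[3, 13, 17, inf]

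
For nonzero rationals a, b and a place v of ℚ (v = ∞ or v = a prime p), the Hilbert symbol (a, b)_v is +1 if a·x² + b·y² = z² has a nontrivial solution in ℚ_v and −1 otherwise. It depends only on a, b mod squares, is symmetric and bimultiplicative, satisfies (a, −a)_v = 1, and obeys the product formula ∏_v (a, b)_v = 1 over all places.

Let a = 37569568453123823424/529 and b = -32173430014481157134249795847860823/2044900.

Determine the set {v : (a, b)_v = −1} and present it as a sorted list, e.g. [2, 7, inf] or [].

(a, b) ≡ (929101, -987567) mod (ℚ^×)²; places V = {2, 3, 5, 7, 11, 13, 17, 23, 31, 37, 41, 43, ∞}.
(a,b)_41: α=1, u≡38; β=5, v≡1 (mod 41); (38|41)=-1, (1|41)=+1; sign (−1)^0·-1^5·+1^1 = -1.
(a,b)_3: α=4, u≡1; β=11, v≡1 (mod 3); (1|3)=+1, (1|3)=+1; sign (−1)^0·+1^11·+1^4 = +1.
(a,b)_17: α=1, u≡16; β=4, v≡12 (mod 17); (16|17)=+1, (12|17)=-1; sign (−1)^0·+1^4·-1^1 = -1.
(a,b)_43: α=1, u≡38; β=2, v≡9 (mod 43); (38|43)=+1, (9|43)=+1; sign (−1)^0·+1^2·+1^1 = +1.
(a,b)_7: α=2, u≡3; β=1, v≡4 (mod 7); (3|7)=-1, (4|7)=+1; sign (−1)^0·-1^1·+1^2 = -1.
(a,b)_23: α=-2, u≡6; β=0, v≡19 (mod 23); (6|23)=+1, (19|23)=-1; sign (−1)^0·+1^0·-1^-2 = +1.
(a,b)_5: α=0, u≡1; β=-2, v≡2 (mod 5); (1|5)=+1, (2|5)=-1; sign (−1)^0·+1^-2·-1^0 = +1.
(a,b)_13: α=0, u≡1; β=-2, v≡4 (mod 13); (1|13)=+1, (4|13)=+1; sign (−1)^0·+1^-2·+1^0 = +1.
(a,b)_∞: sgn(929101)=+, sgn(-987567)=−, so +1.
(a,b)_37: α=2, u≡23; β=3, v≡35 (mod 37); (23|37)=-1, (35|37)=-1; sign (−1)^0·-1^3·-1^2 = -1.
(a,b)_11: α=2, u≡2; β=-2, v≡10 (mod 11); (2|11)=-1, (10|11)=-1; sign (−1)^0·-1^-2·-1^2 = +1.
(a,b)_2: α=6, β=-2; u≡5, v≡1 (mod 8); ε(u)ε(v)=0·0, αω(v)=6·0, βω(u)=-2·1; sum ≡ 0  ⇒  +1.
(a,b)_31: α=3, u≡28; β=5, v≡12 (mod 31); (28|31)=+1, (12|31)=-1; sign (−1)^1·+1^5·-1^3 = +1.
|Ram(929101, -987567)| = 4, even; anisotropic at {7, 17, 37, 41}.

[7, 17, 37, 41]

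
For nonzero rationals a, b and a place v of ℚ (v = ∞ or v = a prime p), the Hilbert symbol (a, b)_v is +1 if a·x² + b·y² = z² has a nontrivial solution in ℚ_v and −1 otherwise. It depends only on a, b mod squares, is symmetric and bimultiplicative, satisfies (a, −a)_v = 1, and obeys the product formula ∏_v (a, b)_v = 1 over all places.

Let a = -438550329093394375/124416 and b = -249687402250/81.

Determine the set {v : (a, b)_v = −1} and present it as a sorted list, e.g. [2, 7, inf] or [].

Mod squares: a ≡ -14586, b ≡ -10. Check v ∈ {∞, 2, 3, 5, 11, 13, 17}.
v=5: a=5^4·(≡4), b=5^3·(≡2) mod 5; (4|5)=+1, (2|5)=-1; (−1)^{4·3·2}·(+1)^3·(-1)^4 = +1.
v=17: a=17^5·(≡9), b=17^2·(≡6) mod 17; (9|17)=+1, (6|17)=-1; (−1)^{5·2·8}·(+1)^2·(-1)^5 = -1.
v=11: a=11^3·(≡4), b=11^2·(≡3) mod 11; (4|11)=+1, (3|11)=+1; (−1)^{3·2·5}·(+1)^2·(+1)^3 = +1.
v=2: v_2(a)=-9, v_2(b)=1; units ≡ 3, 3 (mod 8); ε·ε+αω+βω = 1·1+-9·1+1·1 ≡ 1  ⇒  (a,b)_2 = -1.
v=∞: -14586 < 0 and -10 < 0  ⇒  (a,b)_∞ = -1.
v=3: a=3^-5·(≡1), b=3^-4·(≡2) mod 3; (1|3)=+1, (2|3)=-1; (−1)^{-5·-4·1}·(+1)^-4·(-1)^-5 = -1.
v=13: a=13^5·(≡9), b=13^4·(≡1) mod 13; (9|13)=+1, (1|13)=+1; (−1)^{5·4·6}·(+1)^4·(+1)^5 = +1.
|Ram(-14586, -10)| = 4, even; anisotropic at {2, 3, 17, ∞}.

[2, 3, 17, inf]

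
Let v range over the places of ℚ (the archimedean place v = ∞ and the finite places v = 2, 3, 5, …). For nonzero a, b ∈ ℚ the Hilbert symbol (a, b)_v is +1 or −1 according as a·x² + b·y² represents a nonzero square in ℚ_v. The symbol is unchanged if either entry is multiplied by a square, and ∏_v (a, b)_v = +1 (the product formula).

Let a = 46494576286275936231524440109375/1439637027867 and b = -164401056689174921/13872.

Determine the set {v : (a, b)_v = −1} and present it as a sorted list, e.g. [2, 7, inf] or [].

Mod squares: a ≡ 69, b ≡ -6066483. Check v ∈ {∞, 2, 3, 5, 7, 11, 17, 23, 31, 37, 41, 43, 47}.
v=7: a=7^6·(≡5), b=7^4·(≡2) mod 7; (5|7)=-1, (2|7)=+1; (−1)^{6·4·3}·(-1)^4·(+1)^6 = +1.
v=11: a=11^0·(≡9), b=11^2·(≡6) mod 11; (9|11)=+1, (6|11)=-1; (−1)^{0·2·5}·(+1)^2·(-1)^0 = +1.
v=∞: 69 > 0 and -6066483 < 0  ⇒  (a,b)_∞ = +1.
v=3: a=3^-3·(≡2), b=3^-1·(≡1) mod 3; (2|3)=-1, (1|3)=+1; (−1)^{-3·-1·1}·(-1)^-1·(+1)^-3 = +1.
v=41: a=41^2·(≡19), b=41^1·(≡12) mod 41; (19|41)=-1, (12|41)=-1; (−1)^{2·1·20}·(-1)^1·(-1)^2 = -1.
v=2: v_2(a)=0, v_2(b)=-4; units ≡ 5, 5 (mod 8); ε·ε+αω+βω = 0·0+0·1+-4·1 ≡ 0  ⇒  (a,b)_2 = +1.
v=43: a=43^2·(≡30), b=43^1·(≡42) mod 43; (30|43)=-1, (42|43)=-1; (−1)^{2·1·21}·(-1)^1·(-1)^2 = -1.
v=23: a=23^5·(≡12), b=23^4·(≡5) mod 23; (12|23)=+1, (5|23)=-1; (−1)^{5·4·11}·(+1)^4·(-1)^5 = -1.
v=17: a=17^-6·(≡1), b=17^-2·(≡4) mod 17; (1|17)=+1, (4|17)=+1; (−1)^{-6·-2·8}·(+1)^-2·(+1)^-6 = +1.
v=5: a=5^6·(≡1), b=5^0·(≡2) mod 5; (1|5)=+1, (2|5)=-1; (−1)^{6·0·2}·(+1)^0·(-1)^6 = +1.
v=47: a=47^-2·(≡29), b=47^0·(≡37) mod 47; (29|47)=-1, (37|47)=+1; (−1)^{-2·0·23}·(-1)^0·(+1)^-2 = +1.
v=31: a=31^4·(≡9), b=31^1·(≡4) mod 31; (9|31)=+1, (4|31)=+1; (−1)^{4·1·15}·(+1)^1·(+1)^4 = +1.
v=37: a=37^2·(≡17), b=37^1·(≡34) mod 37; (17|37)=-1, (34|37)=+1; (−1)^{2·1·18}·(-1)^1·(+1)^2 = -1.
Ram(69, -6066483) = {23, 37, 41, 43}; no ℚ_23-point on the conic.

[23, 37, 41, 43]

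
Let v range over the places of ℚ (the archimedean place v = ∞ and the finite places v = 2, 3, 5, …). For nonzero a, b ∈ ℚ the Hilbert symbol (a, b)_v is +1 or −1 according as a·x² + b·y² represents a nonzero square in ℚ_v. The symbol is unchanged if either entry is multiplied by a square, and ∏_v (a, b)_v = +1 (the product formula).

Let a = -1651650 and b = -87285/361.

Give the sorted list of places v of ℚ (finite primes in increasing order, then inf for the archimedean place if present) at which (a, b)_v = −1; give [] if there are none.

(a, b) ≡ (-546, -165) mod (ℚ^×)²; places V = {2, 3, 5, 7, 11, 13, 19, 23, ∞}.
(a,b)_23: α=0, u≡3; β=2, v≡17 (mod 23); (3|23)=+1, (17|23)=-1; sign (−1)^0·+1^2·-1^0 = +1.
(a,b)_19: α=0, u≡1; β=-2, v≡1 (mod 19); (1|19)=+1, (1|19)=+1; sign (−1)^0·+1^-2·+1^0 = +1.
(a,b)_2: α=1, β=0; u≡7, v≡3 (mod 8); ε(u)ε(v)=1·1, αω(v)=1·1, βω(u)=0·0; sum ≡ 0  ⇒  +1.
(a,b)_13: α=1, u≡12; β=0, v≡1 (mod 13); (12|13)=+1, (1|13)=+1; sign (−1)^0·+1^0·+1^1 = +1.
(a,b)_5: α=2, u≡4; β=1, v≡3 (mod 5); (4|5)=+1, (3|5)=-1; sign (−1)^0·+1^1·-1^2 = +1.
(a,b)_7: α=1, u≡6; β=0, v≡3 (mod 7); (6|7)=-1, (3|7)=-1; sign (−1)^0·-1^0·-1^1 = -1.
(a,b)_11: α=2, u≡1; β=1, v≡2 (mod 11); (1|11)=+1, (2|11)=-1; sign (−1)^0·+1^1·-1^2 = +1.
(a,b)_∞: sgn(-546)=−, sgn(-165)=−, so -1.
(a,b)_3: α=1, u≡1; β=1, v≡2 (mod 3); (1|3)=+1, (2|3)=-1; sign (−1)^1·+1^1·-1^1 = +1.
(-546, -165 / ℚ) ramifies at {7, ∞}: a division algebra.

[7, inf]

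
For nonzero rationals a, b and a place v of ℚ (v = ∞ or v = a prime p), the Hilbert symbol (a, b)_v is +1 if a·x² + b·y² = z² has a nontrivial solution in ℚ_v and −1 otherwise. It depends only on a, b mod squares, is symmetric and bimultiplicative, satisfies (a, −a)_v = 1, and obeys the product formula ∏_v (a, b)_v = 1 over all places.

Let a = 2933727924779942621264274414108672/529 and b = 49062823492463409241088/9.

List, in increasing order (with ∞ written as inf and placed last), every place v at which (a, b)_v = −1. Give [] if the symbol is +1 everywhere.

[2, 7, 13, 41]

(a, b) ≡ (138047, 47) mod (ℚ^×)²; places V = {2, 3, 7, 13, 17, 23, 37, 41, 47, ∞}.
(a,b)_7: α=5, u≡2; β=4, v≡5 (mod 7); (2|7)=+1, (5|7)=-1; sign (−1)^0·+1^4·-1^5 = -1.
(a,b)_3: α=2, u≡2; β=-2, v≡2 (mod 3); (2|3)=-1, (2|3)=-1; sign (−1)^0·-1^-2·-1^2 = +1.
(a,b)_47: α=4, u≡27; β=3, v≡7 (mod 47); (27|47)=+1, (7|47)=+1; sign (−1)^0·+1^3·+1^4 = +1.
(a,b)_∞: sgn(138047)=+, sgn(47)=+, so +1.
(a,b)_13: α=1, u≡7; β=0, v≡11 (mod 13); (7|13)=-1, (11|13)=-1; sign (−1)^0·-1^0·-1^1 = -1.
(a,b)_2: α=20, β=10; u≡7, v≡7 (mod 8); ε(u)ε(v)=1·1, αω(v)=20·0, βω(u)=10·0; sum ≡ 1  ⇒  -1.
(a,b)_41: α=3, u≡18; β=2, v≡14 (mod 41); (18|41)=+1, (14|41)=-1; sign (−1)^0·+1^2·-1^3 = -1.
(a,b)_17: α=4, u≡7; β=4, v≡8 (mod 17); (7|17)=-1, (8|17)=+1; sign (−1)^0·-1^4·+1^4 = +1.
(a,b)_23: α=-2, u≡1; β=0, v≡4 (mod 23); (1|23)=+1, (4|23)=+1; sign (−1)^0·+1^0·+1^-2 = +1.
(a,b)_37: α=3, u≡35; β=2, v≡25 (mod 37); (35|37)=-1, (25|37)=+1; sign (−1)^0·-1^2·+1^3 = +1.
(138047, 47 / ℚ) ramifies at {2, 7, 13, 41}: a division algebra.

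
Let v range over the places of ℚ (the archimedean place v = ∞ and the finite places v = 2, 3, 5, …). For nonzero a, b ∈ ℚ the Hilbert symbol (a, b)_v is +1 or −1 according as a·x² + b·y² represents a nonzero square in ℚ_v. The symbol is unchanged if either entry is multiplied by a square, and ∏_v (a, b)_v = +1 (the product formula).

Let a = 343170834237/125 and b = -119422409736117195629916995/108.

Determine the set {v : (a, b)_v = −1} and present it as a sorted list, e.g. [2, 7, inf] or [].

Mod squares: a ≡ 385, b ≡ -36465. Check v ∈ {∞, 2, 3, 5, 7, 11, 13, 17, 23}.
v=13: a=13^0·(≡11), b=13^5·(≡9) mod 13; (11|13)=-1, (9|13)=+1; (−1)^{0·5·6}·(-1)^5·(+1)^0 = -1.
v=17: a=17^4·(≡14), b=17^3·(≡7) mod 17; (14|17)=-1, (7|17)=-1; (−1)^{4·3·8}·(-1)^3·(-1)^4 = -1.
v=5: a=5^-3·(≡2), b=5^1·(≡2) mod 5; (2|5)=-1, (2|5)=-1; (−1)^{-3·1·2}·(-1)^1·(-1)^-3 = +1.
v=∞: 385 > 0 and -36465 < 0  ⇒  (a,b)_∞ = +1.
v=3: a=3^2·(≡1), b=3^-3·(≡1) mod 3; (1|3)=+1, (1|3)=+1; (−1)^{2·-3·1}·(+1)^-3·(+1)^2 = +1.
v=2: v_2(a)=0, v_2(b)=-2; units ≡ 1, 7 (mod 8); ε·ε+αω+βω = 0·1+0·0+-2·0 ≡ 0  ⇒  (a,b)_2 = +1.
v=11: a=11^3·(≡2), b=11^7·(≡8) mod 11; (2|11)=-1, (8|11)=-1; (−1)^{3·7·5}·(-1)^7·(-1)^3 = -1.
v=7: a=7^3·(≡6), b=7^4·(≡3) mod 7; (6|7)=-1, (3|7)=-1; (−1)^{3·4·3}·(-1)^4·(-1)^3 = -1.
v=23: a=23^0·(≡11), b=23^4·(≡13) mod 23; (11|23)=-1, (13|23)=+1; (−1)^{0·4·11}·(-1)^4·(+1)^0 = +1.
Ram(385, -36465) = {7, 11, 13, 17}; no ℚ_7-point on the conic.

[7, 11, 13, 17]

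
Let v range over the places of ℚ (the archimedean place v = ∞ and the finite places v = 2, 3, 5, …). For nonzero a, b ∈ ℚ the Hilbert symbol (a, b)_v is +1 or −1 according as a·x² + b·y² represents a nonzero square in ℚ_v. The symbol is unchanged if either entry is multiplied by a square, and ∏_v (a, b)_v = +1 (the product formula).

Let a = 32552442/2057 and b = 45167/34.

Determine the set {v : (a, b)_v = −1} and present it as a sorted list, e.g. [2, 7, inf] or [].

(a, b) ≡ (40426, 1598) mod (ℚ^×)²; places V = {2, 3, 11, 13, 17, 29, 31, 41, 47, ∞}.
(a,b)_13: α=2, u≡12; β=0, v≡12 (mod 13); (12|13)=+1, (12|13)=+1; sign (−1)^0·+1^0·+1^2 = +1.
(a,b)_29: α=1, u≡17; β=0, v≡26 (mod 29); (17|29)=-1, (26|29)=-1; sign (−1)^0·-1^0·-1^1 = -1.
(a,b)_11: α=-2, u≡9; β=0, v≡1 (mod 11); (9|11)=+1, (1|11)=+1; sign (−1)^0·+1^0·+1^-2 = +1.
(a,b)_17: α=-1, u≡13; β=-1, v≡16 (mod 17); (13|17)=+1, (16|17)=+1; sign (−1)^0·+1^-1·+1^-1 = +1.
(a,b)_∞: sgn(40426)=+, sgn(1598)=+, so +1.
(a,b)_31: α=0, u≡5; β=2, v≡26 (mod 31); (5|31)=+1, (26|31)=-1; sign (−1)^0·+1^2·-1^0 = +1.
(a,b)_41: α=1, u≡23; β=0, v≡8 (mod 41); (23|41)=+1, (8|41)=+1; sign (−1)^0·+1^0·+1^1 = +1.
(a,b)_47: α=0, u≡25; β=1, v≡2 (mod 47); (25|47)=+1, (2|47)=+1; sign (−1)^0·+1^1·+1^0 = +1.
(a,b)_2: α=1, β=-1; u≡5, v≡7 (mod 8); ε(u)ε(v)=0·1, αω(v)=1·0, βω(u)=-1·1; sum ≡ 1  ⇒  -1.
(a,b)_3: α=4, u≡1; β=0, v≡2 (mod 3); (1|3)=+1, (2|3)=-1; sign (−1)^0·+1^0·-1^4 = +1.
(40426, 1598 / ℚ) ramifies at {2, 29}: a division algebra.

[2, 29]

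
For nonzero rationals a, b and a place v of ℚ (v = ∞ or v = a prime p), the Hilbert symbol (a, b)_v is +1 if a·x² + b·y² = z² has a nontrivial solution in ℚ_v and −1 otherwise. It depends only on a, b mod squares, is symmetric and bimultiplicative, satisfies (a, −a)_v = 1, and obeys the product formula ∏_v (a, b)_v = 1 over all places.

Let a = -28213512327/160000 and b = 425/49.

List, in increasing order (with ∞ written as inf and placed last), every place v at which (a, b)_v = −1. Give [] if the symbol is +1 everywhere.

Mod squares: a ≡ -23023, b ≡ 17. Check v ∈ {∞, 2, 3, 5, 7, 11, 13, 17, 23, 41}.
v=7: a=7^1·(≡1), b=7^-2·(≡5) mod 7; (1|7)=+1, (5|7)=-1; (−1)^{1·-2·3}·(+1)^-2·(-1)^1 = -1.
v=13: a=13^1·(≡3), b=13^0·(≡10) mod 13; (3|13)=+1, (10|13)=+1; (−1)^{1·0·6}·(+1)^0·(+1)^1 = +1.
v=41: a=41^2·(≡11), b=41^0·(≡7) mod 41; (11|41)=-1, (7|41)=-1; (−1)^{2·0·20}·(-1)^0·(-1)^2 = +1.
v=23: a=23^1·(≡14), b=23^0·(≡19) mod 23; (14|23)=-1, (19|23)=-1; (−1)^{1·0·11}·(-1)^0·(-1)^1 = -1.
v=5: a=5^-4·(≡3), b=5^2·(≡3) mod 5; (3|5)=-1, (3|5)=-1; (−1)^{-4·2·2}·(-1)^2·(-1)^-4 = +1.
v=11: a=11^1·(≡8), b=11^0·(≡8) mod 11; (8|11)=-1, (8|11)=-1; (−1)^{1·0·5}·(-1)^0·(-1)^1 = -1.
v=17: a=17^0·(≡5), b=17^1·(≡13) mod 17; (5|17)=-1, (13|17)=+1; (−1)^{0·1·8}·(-1)^1·(+1)^0 = -1.
v=3: a=3^6·(≡2), b=3^0·(≡2) mod 3; (2|3)=-1, (2|3)=-1; (−1)^{6·0·1}·(-1)^0·(-1)^6 = +1.
v=∞: -23023 < 0 and 17 > 0  ⇒  (a,b)_∞ = +1.
v=2: v_2(a)=-8, v_2(b)=0; units ≡ 1, 1 (mod 8); ε·ε+αω+βω = 0·0+-8·0+0·0 ≡ 0  ⇒  (a,b)_2 = +1.
Ram(-23023, 17) = {7, 11, 17, 23}; no ℚ_7-point on the conic.

[7, 11, 17, 23]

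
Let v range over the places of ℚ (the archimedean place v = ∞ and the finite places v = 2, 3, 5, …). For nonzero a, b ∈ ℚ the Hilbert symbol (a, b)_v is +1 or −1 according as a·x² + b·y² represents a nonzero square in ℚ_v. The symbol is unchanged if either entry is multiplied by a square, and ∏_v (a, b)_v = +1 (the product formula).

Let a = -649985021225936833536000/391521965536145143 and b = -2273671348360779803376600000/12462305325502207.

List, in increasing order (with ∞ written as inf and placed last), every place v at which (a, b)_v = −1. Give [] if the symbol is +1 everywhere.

(a, b) ≡ (-770, -4305) mod (ℚ^×)²; places V = {2, 3, 5, 7, 11, 17, 19, 23, 29, 37, 41, 47, ∞}.
(a,b)_7: α=-3, u≡2; β=-5, v≡1 (mod 7); (2|7)=+1, (1|7)=+1; sign (−1)^1·+1^-5·+1^-3 = -1.
(a,b)_23: α=-2, u≡16; β=0, v≡5 (mod 23); (16|23)=+1, (5|23)=-1; sign (−1)^0·+1^0·-1^-2 = +1.
(a,b)_19: α=2, u≡7; β=4, v≡8 (mod 19); (7|19)=+1, (8|19)=-1; sign (−1)^0·+1^4·-1^2 = +1.
(a,b)_5: α=3, u≡4; β=5, v≡4 (mod 5); (4|5)=+1, (4|5)=+1; sign (−1)^0·+1^5·+1^3 = +1.
(a,b)_17: α=0, u≡6; β=-2, v≡13 (mod 17); (6|17)=-1, (13|17)=+1; sign (−1)^0·-1^-2·+1^0 = +1.
(a,b)_29: α=-2, u≡13; β=0, v≡22 (mod 29); (13|29)=+1, (22|29)=+1; sign (−1)^0·+1^0·+1^-2 = +1.
(a,b)_∞: sgn(-770)=−, sgn(-4305)=−, so -1.
(a,b)_3: α=16, u≡1; β=21, v≡2 (mod 3); (1|3)=+1, (2|3)=-1; sign (−1)^0·+1^21·-1^16 = +1.
(a,b)_2: α=13, β=6; u≡7, v≡7 (mod 8); ε(u)ε(v)=1·1, αω(v)=13·0, βω(u)=6·0; sum ≡ 1  ⇒  -1.
(a,b)_37: α=-6, u≡7; β=-6, v≡14 (mod 37); (7|37)=+1, (14|37)=-1; sign (−1)^0·+1^-6·-1^-6 = +1.
(a,b)_11: α=1, u≡6; β=2, v≡10 (mod 11); (6|11)=-1, (10|11)=-1; sign (−1)^0·-1^2·-1^1 = -1.
(a,b)_47: α=2, u≡31; β=0, v≡26 (mod 47); (31|47)=-1, (26|47)=-1; sign (−1)^0·-1^0·-1^2 = +1.
(a,b)_41: α=2, u≡4; β=3, v≡9 (mod 41); (4|41)=+1, (9|41)=+1; sign (−1)^0·+1^3·+1^2 = +1.
|Ram(-770, -4305)| = 4, even; anisotropic at {2, 7, 11, ∞}.

[2, 7, 11, inf]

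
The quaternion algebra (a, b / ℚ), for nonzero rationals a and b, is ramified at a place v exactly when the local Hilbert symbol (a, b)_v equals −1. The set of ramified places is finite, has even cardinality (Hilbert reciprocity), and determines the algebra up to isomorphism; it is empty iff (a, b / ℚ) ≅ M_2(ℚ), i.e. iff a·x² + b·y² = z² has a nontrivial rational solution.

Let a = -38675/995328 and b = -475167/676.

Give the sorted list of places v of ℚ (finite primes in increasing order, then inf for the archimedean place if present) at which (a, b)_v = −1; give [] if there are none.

[17, inf]

(a, b) ≡ (-4641, -3927) mod (ℚ^×)²; places V = {2, 3, 5, 7, 11, 13, 17, ∞}.
(a,b)_∞: sgn(-4641)=−, sgn(-3927)=−, so -1.
(a,b)_13: α=1, u≡6; β=-2, v≡12 (mod 13); (6|13)=-1, (12|13)=+1; sign (−1)^0·-1^-2·+1^1 = +1.
(a,b)_7: α=1, u≡1; β=1, v≡3 (mod 7); (1|7)=+1, (3|7)=-1; sign (−1)^1·+1^1·-1^1 = +1.
(a,b)_11: α=0, u≡3; β=3, v≡10 (mod 11); (3|11)=+1, (10|11)=-1; sign (−1)^0·+1^3·-1^0 = +1.
(a,b)_2: α=-12, β=-2; u≡7, v≡1 (mod 8); ε(u)ε(v)=1·0, αω(v)=-12·0, βω(u)=-2·0; sum ≡ 0  ⇒  +1.
(a,b)_5: α=2, u≡1; β=0, v≡3 (mod 5); (1|5)=+1, (3|5)=-1; sign (−1)^0·+1^0·-1^2 = +1.
(a,b)_3: α=-5, u≡1; β=1, v≡2 (mod 3); (1|3)=+1, (2|3)=-1; sign (−1)^1·+1^1·-1^-5 = +1.
(a,b)_17: α=1, u≡13; β=1, v≡5 (mod 17); (13|17)=+1, (5|17)=-1; sign (−1)^0·+1^1·-1^1 = -1.
(-4641, -3927 / ℚ) ramifies at {17, ∞}: a division algebra.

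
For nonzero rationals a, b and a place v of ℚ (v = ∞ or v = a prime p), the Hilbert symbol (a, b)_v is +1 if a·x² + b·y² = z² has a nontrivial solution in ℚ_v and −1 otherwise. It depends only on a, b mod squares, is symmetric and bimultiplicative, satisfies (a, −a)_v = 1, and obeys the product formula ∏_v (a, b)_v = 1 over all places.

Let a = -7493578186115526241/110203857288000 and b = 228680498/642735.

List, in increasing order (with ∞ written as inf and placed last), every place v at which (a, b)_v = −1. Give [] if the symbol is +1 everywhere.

Mod squares: a ≡ -5, b ≡ 30. Check v ∈ {∞, 2, 3, 5, 7, 11, 17, 23, 37}.
v=7: a=7^-2·(≡4), b=7^0·(≡2) mod 7; (4|7)=+1, (2|7)=+1; (−1)^{-2·0·3}·(+1)^0·(+1)^-2 = +1.
v=11: a=11^2·(≡8), b=11^0·(≡7) mod 11; (8|11)=-1, (7|11)=-1; (−1)^{2·0·5}·(-1)^0·(-1)^2 = +1.
v=5: a=5^-3·(≡1), b=5^-1·(≡4) mod 5; (1|5)=+1, (4|5)=+1; (−1)^{-3·-1·2}·(+1)^-1·(+1)^-3 = +1.
v=17: a=17^6·(≡14), b=17^4·(≡16) mod 17; (14|17)=-1, (16|17)=+1; (−1)^{6·4·8}·(-1)^4·(+1)^6 = +1.
v=2: v_2(a)=-6, v_2(b)=1; units ≡ 3, 7 (mod 8); ε·ε+αω+βω = 1·1+-6·0+1·1 ≡ 0  ⇒  (a,b)_2 = +1.
v=∞: -5 < 0 and 30 > 0  ⇒  (a,b)_∞ = +1.
v=37: a=37^6·(≡19), b=37^2·(≡3) mod 37; (19|37)=-1, (3|37)=+1; (−1)^{6·2·18}·(-1)^2·(+1)^6 = +1.
v=3: a=3^-12·(≡1), b=3^-5·(≡1) mod 3; (1|3)=+1, (1|3)=+1; (−1)^{-12·-5·1}·(+1)^-5·(+1)^-12 = +1.
v=23: a=23^-2·(≡6), b=23^-2·(≡21) mod 23; (6|23)=+1, (21|23)=-1; (−1)^{-2·-2·11}·(+1)^-2·(-1)^-2 = +1.
Ram(a, b) = ∅: the form -5·x² + 30·y² − z² is isotropic over every ℚ_v, so by Hasse–Minkowski it is isotropic over ℚ.

[]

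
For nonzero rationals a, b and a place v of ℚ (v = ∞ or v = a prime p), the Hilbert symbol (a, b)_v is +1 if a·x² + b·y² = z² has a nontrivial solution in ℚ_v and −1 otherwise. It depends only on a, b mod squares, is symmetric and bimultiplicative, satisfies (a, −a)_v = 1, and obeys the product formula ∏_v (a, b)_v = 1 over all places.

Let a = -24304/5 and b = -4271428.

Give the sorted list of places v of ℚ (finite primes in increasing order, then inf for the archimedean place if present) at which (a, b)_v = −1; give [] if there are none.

[5, inf]

Mod squares: a ≡ -155, b ≡ -21793. Check v ∈ {∞, 2, 5, 7, 19, 31, 37}.
v=5: a=5^-1·(≡1), b=5^0·(≡2) mod 5; (1|5)=+1, (2|5)=-1; (−1)^{-1·0·2}·(+1)^0·(-1)^-1 = -1.
v=∞: -155 < 0 and -21793 < 0  ⇒  (a,b)_∞ = -1.
v=7: a=7^2·(≡3), b=7^2·(≡6) mod 7; (3|7)=-1, (6|7)=-1; (−1)^{2·2·3}·(-1)^2·(-1)^2 = +1.
v=2: v_2(a)=4, v_2(b)=2; units ≡ 5, 7 (mod 8); ε·ε+αω+βω = 0·1+4·0+2·1 ≡ 0  ⇒  (a,b)_2 = +1.
v=19: a=19^0·(≡7), b=19^1·(≡15) mod 19; (7|19)=+1, (15|19)=-1; (−1)^{0·1·9}·(+1)^1·(-1)^0 = +1.
v=37: a=37^0·(≡1), b=37^1·(≡33) mod 37; (1|37)=+1, (33|37)=+1; (−1)^{0·1·18}·(+1)^1·(+1)^0 = +1.
v=31: a=31^1·(≡23), b=31^1·(≡7) mod 31; (23|31)=-1, (7|31)=+1; (−1)^{1·1·15}·(-1)^1·(+1)^1 = +1.
|Ram(-155, -21793)| = 2, even; anisotropic at {5, ∞}.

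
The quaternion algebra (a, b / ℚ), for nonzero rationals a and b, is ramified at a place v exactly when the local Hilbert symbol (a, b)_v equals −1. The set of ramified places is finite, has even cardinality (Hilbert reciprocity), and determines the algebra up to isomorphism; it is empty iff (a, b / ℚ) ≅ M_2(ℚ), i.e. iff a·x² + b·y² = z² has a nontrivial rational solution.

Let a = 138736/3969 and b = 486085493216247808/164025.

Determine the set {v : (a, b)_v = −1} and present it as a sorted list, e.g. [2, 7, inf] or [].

Mod squares: a ≡ 8671, b ≡ 58. Check v ∈ {∞, 2, 3, 5, 7, 13, 23, 29}.
v=13: a=13^1·(≡3), b=13^4·(≡8) mod 13; (3|13)=+1, (8|13)=-1; (−1)^{1·4·6}·(+1)^4·(-1)^1 = -1.
v=3: a=3^-4·(≡1), b=3^-8·(≡1) mod 3; (1|3)=+1, (1|3)=+1; (−1)^{-4·-8·1}·(+1)^-8·(+1)^-4 = +1.
v=23: a=23^1·(≡4), b=23^4·(≡16) mod 23; (4|23)=+1, (16|23)=+1; (−1)^{1·4·11}·(+1)^4·(+1)^1 = +1.
v=7: a=7^-2·(≡6), b=7^0·(≡2) mod 7; (6|7)=-1, (2|7)=+1; (−1)^{-2·0·3}·(-1)^0·(+1)^-2 = +1.
v=2: v_2(a)=4, v_2(b)=21; units ≡ 7, 5 (mod 8); ε·ε+αω+βω = 1·0+4·1+21·0 ≡ 0  ⇒  (a,b)_2 = +1.
v=29: a=29^1·(≡22), b=29^1·(≡3) mod 29; (22|29)=+1, (3|29)=-1; (−1)^{1·1·14}·(+1)^1·(-1)^1 = -1.
v=5: a=5^0·(≡4), b=5^-2·(≡3) mod 5; (4|5)=+1, (3|5)=-1; (−1)^{0·-2·2}·(+1)^-2·(-1)^0 = +1.
v=∞: 8671 > 0 and 58 > 0  ⇒  (a,b)_∞ = +1.
(8671, 58 / ℚ) ramifies at {13, 29}: a division algebra.

[13, 29]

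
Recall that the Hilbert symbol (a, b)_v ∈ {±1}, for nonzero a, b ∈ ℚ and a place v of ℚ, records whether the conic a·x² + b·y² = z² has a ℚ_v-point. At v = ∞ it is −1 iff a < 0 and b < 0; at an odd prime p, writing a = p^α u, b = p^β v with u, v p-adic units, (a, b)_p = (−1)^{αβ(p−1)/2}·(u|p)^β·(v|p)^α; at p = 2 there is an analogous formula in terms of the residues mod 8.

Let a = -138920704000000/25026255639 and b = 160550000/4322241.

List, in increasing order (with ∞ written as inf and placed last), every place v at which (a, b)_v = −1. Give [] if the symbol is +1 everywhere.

Mod squares: a ≡ -589, b ≡ 95. Check v ∈ {∞, 2, 3, 5, 7, 11, 13, 19, 31, 41}.
v=41: a=41^-2·(≡15), b=41^0·(≡13) mod 41; (15|41)=-1, (13|41)=-1; (−1)^{-2·0·20}·(-1)^0·(-1)^-2 = +1.
v=3: a=3^-4·(≡2), b=3^-6·(≡2) mod 3; (2|3)=-1, (2|3)=-1; (−1)^{-4·-6·1}·(-1)^-6·(-1)^-4 = +1.
v=13: a=13^4·(≡3), b=13^2·(≡12) mod 13; (3|13)=+1, (12|13)=+1; (−1)^{4·2·6}·(+1)^2·(+1)^4 = +1.
v=19: a=19^1·(≡17), b=19^1·(≡5) mod 19; (17|19)=+1, (5|19)=+1; (−1)^{1·1·9}·(+1)^1·(+1)^1 = -1.
v=2: v_2(a)=14, v_2(b)=4; units ≡ 3, 7 (mod 8); ε·ε+αω+βω = 1·1+14·0+4·1 ≡ 1  ⇒  (a,b)_2 = -1.
v=5: a=5^6·(≡1), b=5^5·(≡1) mod 5; (1|5)=+1, (1|5)=+1; (−1)^{6·5·2}·(+1)^5·(+1)^6 = +1.
v=7: a=7^-2·(≡5), b=7^-2·(≡1) mod 7; (5|7)=-1, (1|7)=+1; (−1)^{-2·-2·3}·(-1)^-2·(+1)^-2 = +1.
v=∞: -589 < 0 and 95 > 0  ⇒  (a,b)_∞ = +1.
v=31: a=31^-1·(≡6), b=31^0·(≡2) mod 31; (6|31)=-1, (2|31)=+1; (−1)^{-1·0·15}·(-1)^0·(+1)^-1 = +1.
v=11: a=11^-2·(≡4), b=11^-2·(≡7) mod 11; (4|11)=+1, (7|11)=-1; (−1)^{-2·-2·5}·(+1)^-2·(-1)^-2 = +1.
Ram(-589, 95) = {2, 19}; no ℚ_2-point on the conic.

[2, 19]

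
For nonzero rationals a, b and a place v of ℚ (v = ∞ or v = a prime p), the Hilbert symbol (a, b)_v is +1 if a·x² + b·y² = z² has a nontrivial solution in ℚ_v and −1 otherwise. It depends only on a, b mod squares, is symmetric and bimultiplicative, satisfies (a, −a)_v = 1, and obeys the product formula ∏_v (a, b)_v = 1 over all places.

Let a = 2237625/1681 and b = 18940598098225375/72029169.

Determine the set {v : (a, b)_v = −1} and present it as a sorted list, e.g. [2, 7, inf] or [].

[5, 17, 19, 43]

Mod squares: a ≡ 1105, b ≡ 27986335. Check v ∈ {∞, 2, 3, 5, 11, 13, 17, 19, 23, 31, 41, 43}.
v=3: a=3^4·(≡1), b=3^-4·(≡1) mod 3; (1|3)=+1, (1|3)=+1; (−1)^{4·-4·1}·(+1)^-4·(+1)^4 = +1.
v=11: a=11^0·(≡3), b=11^4·(≡3) mod 11; (3|11)=+1, (3|11)=+1; (−1)^{0·4·5}·(+1)^4·(+1)^0 = +1.
v=41: a=41^-2·(≡9), b=41^-2·(≡27) mod 41; (9|41)=+1, (27|41)=-1; (−1)^{-2·-2·20}·(+1)^-2·(-1)^-2 = +1.
v=31: a=31^0·(≡2), b=31^1·(≡6) mod 31; (2|31)=+1, (6|31)=-1; (−1)^{0·1·15}·(+1)^1·(-1)^0 = +1.
v=2: v_2(a)=0, v_2(b)=0; units ≡ 1, 7 (mod 8); ε·ε+αω+βω = 0·1+0·0+0·0 ≡ 0  ⇒  (a,b)_2 = +1.
v=43: a=43^0·(≡30), b=43^3·(≡35) mod 43; (30|43)=-1, (35|43)=+1; (−1)^{0·3·21}·(-1)^3·(+1)^0 = -1.
v=19: a=19^0·(≡10), b=19^1·(≡4) mod 19; (10|19)=-1, (4|19)=+1; (−1)^{0·1·9}·(-1)^1·(+1)^0 = -1.
v=13: a=13^1·(≡11), b=13^1·(≡8) mod 13; (11|13)=-1, (8|13)=-1; (−1)^{1·1·6}·(-1)^1·(-1)^1 = +1.
v=∞: 1105 > 0 and 27986335 > 0  ⇒  (a,b)_∞ = +1.
v=23: a=23^0·(≡12), b=23^-2·(≡16) mod 23; (12|23)=+1, (16|23)=+1; (−1)^{0·-2·11}·(+1)^-2·(+1)^0 = +1.
v=17: a=17^1·(≡3), b=17^1·(≡13) mod 17; (3|17)=-1, (13|17)=+1; (−1)^{1·1·8}·(-1)^1·(+1)^1 = -1.
v=5: a=5^3·(≡1), b=5^3·(≡2) mod 5; (1|5)=+1, (2|5)=-1; (−1)^{3·3·2}·(+1)^3·(-1)^3 = -1.
|Ram(1105, 27986335)| = 4, even; anisotropic at {5, 17, 19, 43}.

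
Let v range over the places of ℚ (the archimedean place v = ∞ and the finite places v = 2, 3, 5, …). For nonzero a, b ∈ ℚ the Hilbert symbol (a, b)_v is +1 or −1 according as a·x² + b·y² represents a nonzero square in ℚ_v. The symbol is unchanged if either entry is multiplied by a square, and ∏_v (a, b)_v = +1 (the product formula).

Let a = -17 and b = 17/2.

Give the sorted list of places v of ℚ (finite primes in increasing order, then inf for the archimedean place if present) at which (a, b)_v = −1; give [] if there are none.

(a, b) ≡ (-17, 34) mod (ℚ^×)²; places V = {2, 17, ∞}.
(a,b)_∞: sgn(-17)=−, sgn(34)=+, so +1.
(a,b)_17: α=1, u≡16; β=1, v≡9 (mod 17); (16|17)=+1, (9|17)=+1; sign (−1)^0·+1^1·+1^1 = +1.
(a,b)_2: α=0, β=-1; u≡7, v≡1 (mod 8); ε(u)ε(v)=1·0, αω(v)=0·0, βω(u)=-1·0; sum ≡ 0  ⇒  +1.
Ram(a, b) = ∅: the form -17·x² + 34·y² − z² is isotropic over every ℚ_v, so by Hasse–Minkowski it is isotropic over ℚ.

[]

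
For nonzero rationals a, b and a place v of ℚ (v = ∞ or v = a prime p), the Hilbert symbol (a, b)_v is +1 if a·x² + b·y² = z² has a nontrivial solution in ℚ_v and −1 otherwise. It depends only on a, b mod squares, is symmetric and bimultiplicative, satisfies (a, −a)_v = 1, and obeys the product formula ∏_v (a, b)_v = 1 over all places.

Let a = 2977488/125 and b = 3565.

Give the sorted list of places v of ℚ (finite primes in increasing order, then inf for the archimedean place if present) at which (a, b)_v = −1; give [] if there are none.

Mod squares: a ≡ 103385, b ≡ 3565. Check v ∈ {∞, 2, 3, 5, 23, 29, 31}.
v=∞: 103385 > 0 and 3565 > 0  ⇒  (a,b)_∞ = +1.
v=31: a=31^1·(≡10), b=31^1·(≡22) mod 31; (10|31)=+1, (22|31)=-1; (−1)^{1·1·15}·(+1)^1·(-1)^1 = +1.
v=5: a=5^-3·(≡3), b=5^1·(≡3) mod 5; (3|5)=-1, (3|5)=-1; (−1)^{-3·1·2}·(-1)^1·(-1)^-3 = +1.
v=3: a=3^2·(≡2), b=3^0·(≡1) mod 3; (2|3)=-1, (1|3)=+1; (−1)^{2·0·1}·(-1)^0·(+1)^2 = +1.
v=2: v_2(a)=4, v_2(b)=0; units ≡ 1, 5 (mod 8); ε·ε+αω+βω = 0·0+4·1+0·0 ≡ 0  ⇒  (a,b)_2 = +1.
v=23: a=23^1·(≡15), b=23^1·(≡17) mod 23; (15|23)=-1, (17|23)=-1; (−1)^{1·1·11}·(-1)^1·(-1)^1 = -1.
v=29: a=29^1·(≡11), b=29^0·(≡27) mod 29; (11|29)=-1, (27|29)=-1; (−1)^{1·0·14}·(-1)^0·(-1)^1 = -1.
Ram(103385, 3565) = {23, 29}; no ℚ_23-point on the conic.

[23, 29]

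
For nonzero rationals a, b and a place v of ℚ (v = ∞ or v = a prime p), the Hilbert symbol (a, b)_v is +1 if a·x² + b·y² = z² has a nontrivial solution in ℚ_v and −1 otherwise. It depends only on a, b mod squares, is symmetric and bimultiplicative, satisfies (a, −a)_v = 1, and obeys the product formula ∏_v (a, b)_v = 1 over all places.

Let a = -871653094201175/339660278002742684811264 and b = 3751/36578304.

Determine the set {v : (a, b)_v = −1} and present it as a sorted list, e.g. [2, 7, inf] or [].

[2, 7]

Mod squares: a ≡ -205282, b ≡ 31. Check v ∈ {∞, 2, 3, 5, 7, 11, 13, 23, 31, 43}.
v=43: a=43^1·(≡7), b=43^0·(≡1) mod 43; (7|43)=-1, (1|43)=+1; (−1)^{1·0·21}·(-1)^0·(+1)^1 = +1.
v=2: v_2(a)=-29, v_2(b)=-10; units ≡ 7, 7 (mod 8); ε·ε+αω+βω = 1·1+-29·0+-10·0 ≡ 1  ⇒  (a,b)_2 = -1.
v=7: a=7^-3·(≡2), b=7^-2·(≡3) mod 7; (2|7)=+1, (3|7)=-1; (−1)^{-3·-2·3}·(+1)^-2·(-1)^-3 = -1.
v=31: a=31^3·(≡22), b=31^1·(≡10) mod 31; (22|31)=-1, (10|31)=+1; (−1)^{3·1·15}·(-1)^1·(+1)^3 = +1.
v=5: a=5^2·(≡2), b=5^0·(≡4) mod 5; (2|5)=-1, (4|5)=+1; (−1)^{2·0·2}·(-1)^0·(+1)^2 = +1.
v=3: a=3^-20·(≡2), b=3^-6·(≡1) mod 3; (2|3)=-1, (1|3)=+1; (−1)^{-20·-6·1}·(-1)^-6·(+1)^-20 = +1.
v=13: a=13^2·(≡10), b=13^0·(≡8) mod 13; (10|13)=+1, (8|13)=-1; (−1)^{2·0·6}·(+1)^0·(-1)^2 = +1.
v=11: a=11^5·(≡3), b=11^2·(≡5) mod 11; (3|11)=+1, (5|11)=+1; (−1)^{5·2·5}·(+1)^2·(+1)^5 = +1.
v=23: a=23^-2·(≡4), b=23^0·(≡2) mod 23; (4|23)=+1, (2|23)=+1; (−1)^{-2·0·11}·(+1)^0·(+1)^-2 = +1.
v=∞: -205282 < 0 and 31 > 0  ⇒  (a,b)_∞ = +1.
Ram(-205282, 31) = {2, 7}; no ℚ_2-point on the conic.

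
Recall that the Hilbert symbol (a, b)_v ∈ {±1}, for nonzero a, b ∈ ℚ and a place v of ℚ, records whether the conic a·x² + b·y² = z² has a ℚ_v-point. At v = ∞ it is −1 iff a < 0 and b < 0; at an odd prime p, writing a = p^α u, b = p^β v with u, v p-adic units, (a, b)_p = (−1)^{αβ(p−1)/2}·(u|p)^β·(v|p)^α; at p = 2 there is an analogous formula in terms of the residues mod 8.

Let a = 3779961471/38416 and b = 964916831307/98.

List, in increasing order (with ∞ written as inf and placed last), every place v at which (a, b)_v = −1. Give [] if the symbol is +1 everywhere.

Mod squares: a ≡ 385671, b ≡ 19734. Check v ∈ {∞, 2, 3, 7, 11, 13, 23, 29, 31}.
v=2: v_2(a)=-4, v_2(b)=-1; units ≡ 7, 3 (mod 8); ε·ε+αω+βω = 1·1+-4·1+-1·0 ≡ 1  ⇒  (a,b)_2 = -1.
v=13: a=13^1·(≡12), b=13^1·(≡4) mod 13; (12|13)=+1, (4|13)=+1; (−1)^{1·1·6}·(+1)^1·(+1)^1 = +1.
v=11: a=11^3·(≡4), b=11^3·(≡1) mod 11; (4|11)=+1, (1|11)=+1; (−1)^{3·3·5}·(+1)^3·(+1)^3 = -1.
v=31: a=31^1·(≡16), b=31^2·(≡28) mod 31; (16|31)=+1, (28|31)=+1; (−1)^{1·2·15}·(+1)^2·(+1)^1 = +1.
v=3: a=3^5·(≡1), b=3^1·(≡2) mod 3; (1|3)=+1, (2|3)=-1; (−1)^{5·1·1}·(+1)^1·(-1)^5 = +1.
v=29: a=29^1·(≡18), b=29^2·(≡18) mod 29; (18|29)=-1, (18|29)=-1; (−1)^{1·2·14}·(-1)^2·(-1)^1 = -1.
v=∞: 385671 > 0 and 19734 > 0  ⇒  (a,b)_∞ = +1.
v=23: a=23^0·(≡15), b=23^1·(≡14) mod 23; (15|23)=-1, (14|23)=-1; (−1)^{0·1·11}·(-1)^1·(-1)^0 = -1.
v=7: a=7^-4·(≡3), b=7^-2·(≡1) mod 7; (3|7)=-1, (1|7)=+1; (−1)^{-4·-2·3}·(-1)^-2·(+1)^-4 = +1.
(385671, 19734 / ℚ) ramifies at {2, 11, 23, 29}: a division algebra.

[2, 11, 23, 29]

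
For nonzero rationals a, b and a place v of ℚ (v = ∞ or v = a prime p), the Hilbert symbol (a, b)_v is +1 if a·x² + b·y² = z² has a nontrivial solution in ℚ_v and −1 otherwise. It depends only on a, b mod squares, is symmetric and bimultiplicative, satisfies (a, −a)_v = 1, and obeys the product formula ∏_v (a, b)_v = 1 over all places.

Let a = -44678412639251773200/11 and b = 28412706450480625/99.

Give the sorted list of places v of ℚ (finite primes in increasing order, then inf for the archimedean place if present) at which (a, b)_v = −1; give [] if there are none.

[3, 23, 37, 41]

Mod squares: a ≡ -1990775787, b ≡ 7292219. Check v ∈ {∞, 2, 3, 5, 7, 11, 13, 19, 23, 37, 41}.
v=23: a=23^1·(≡11), b=23^1·(≡22) mod 23; (11|23)=-1, (22|23)=-1; (−1)^{1·1·11}·(-1)^1·(-1)^1 = -1.
v=7: a=7^5·(≡5), b=7^4·(≡2) mod 7; (5|7)=-1, (2|7)=+1; (−1)^{5·4·3}·(-1)^4·(+1)^5 = +1.
v=41: a=41^1·(≡15), b=41^1·(≡4) mod 41; (15|41)=-1, (4|41)=+1; (−1)^{1·1·20}·(-1)^1·(+1)^1 = -1.
v=3: a=3^3·(≡1), b=3^-2·(≡2) mod 3; (1|3)=+1, (2|3)=-1; (−1)^{3·-2·1}·(+1)^-2·(-1)^3 = -1.
v=5: a=5^2·(≡2), b=5^4·(≡1) mod 5; (2|5)=-1, (1|5)=+1; (−1)^{2·4·2}·(-1)^4·(+1)^2 = +1.
v=37: a=37^1·(≡5), b=37^1·(≡36) mod 37; (5|37)=-1, (36|37)=+1; (−1)^{1·1·18}·(-1)^1·(+1)^1 = -1.
v=2: v_2(a)=4, v_2(b)=0; units ≡ 5, 3 (mod 8); ε·ε+αω+βω = 0·1+4·1+0·1 ≡ 0  ⇒  (a,b)_2 = +1.
v=19: a=19^1·(≡14), b=19^1·(≡16) mod 19; (14|19)=-1, (16|19)=+1; (−1)^{1·1·9}·(-1)^1·(+1)^1 = +1.
v=∞: -1990775787 < 0 and 7292219 > 0  ⇒  (a,b)_∞ = +1.
v=11: a=11^-1·(≡6), b=11^-1·(≡1) mod 11; (6|11)=-1, (1|11)=+1; (−1)^{-1·-1·5}·(-1)^-1·(+1)^-1 = +1.
v=13: a=13^5·(≡8), b=13^4·(≡3) mod 13; (8|13)=-1, (3|13)=+1; (−1)^{5·4·6}·(-1)^4·(+1)^5 = +1.
(-1990775787, 7292219 / ℚ) ramifies at {3, 23, 37, 41}: a division algebra.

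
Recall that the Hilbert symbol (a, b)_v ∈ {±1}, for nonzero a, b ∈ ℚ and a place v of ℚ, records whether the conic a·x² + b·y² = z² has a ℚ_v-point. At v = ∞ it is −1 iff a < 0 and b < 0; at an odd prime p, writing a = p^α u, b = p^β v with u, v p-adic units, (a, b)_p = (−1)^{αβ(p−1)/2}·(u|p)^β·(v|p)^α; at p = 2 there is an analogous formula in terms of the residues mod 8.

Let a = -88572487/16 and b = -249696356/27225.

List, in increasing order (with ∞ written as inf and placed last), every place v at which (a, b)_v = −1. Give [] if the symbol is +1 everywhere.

Mod squares: a ≡ -92167, b ≡ -689. Check v ∈ {∞, 2, 3, 5, 7, 11, 13, 31, 37, 43, 47, 53}.
v=43: a=43^0·(≡10), b=43^2·(≡39) mod 43; (10|43)=+1, (39|43)=-1; (−1)^{0·2·21}·(+1)^2·(-1)^0 = +1.
v=7: a=7^0·(≡2), b=7^2·(≡1) mod 7; (2|7)=+1, (1|7)=+1; (−1)^{0·2·3}·(+1)^2·(+1)^0 = +1.
v=3: a=3^0·(≡2), b=3^-2·(≡1) mod 3; (2|3)=-1, (1|3)=+1; (−1)^{0·-2·1}·(-1)^-2·(+1)^0 = +1.
v=13: a=13^0·(≡12), b=13^1·(≡12) mod 13; (12|13)=+1, (12|13)=+1; (−1)^{0·1·6}·(+1)^1·(+1)^0 = +1.
v=53: a=53^1·(≡11), b=53^1·(≡36) mod 53; (11|53)=+1, (36|53)=+1; (−1)^{1·1·26}·(+1)^1·(+1)^1 = +1.
v=5: a=5^0·(≡3), b=5^-2·(≡1) mod 5; (3|5)=-1, (1|5)=+1; (−1)^{0·-2·2}·(-1)^-2·(+1)^0 = +1.
v=31: a=31^2·(≡23), b=31^0·(≡17) mod 31; (23|31)=-1, (17|31)=-1; (−1)^{2·0·15}·(-1)^0·(-1)^2 = +1.
v=∞: -92167 < 0 and -689 < 0  ⇒  (a,b)_∞ = -1.
v=2: v_2(a)=-4, v_2(b)=2; units ≡ 1, 7 (mod 8); ε·ε+αω+βω = 0·1+-4·0+2·0 ≡ 0  ⇒  (a,b)_2 = +1.
v=37: a=37^1·(≡10), b=37^0·(≡22) mod 37; (10|37)=+1, (22|37)=-1; (−1)^{1·0·18}·(+1)^0·(-1)^1 = -1.
v=47: a=47^1·(≡20), b=47^0·(≡14) mod 47; (20|47)=-1, (14|47)=+1; (−1)^{1·0·23}·(-1)^0·(+1)^1 = +1.
v=11: a=11^0·(≡6), b=11^-2·(≡5) mod 11; (6|11)=-1, (5|11)=+1; (−1)^{0·-2·5}·(-1)^-2·(+1)^0 = +1.
Ram(-92167, -689) = {37, ∞}; no ℚ_37-point on the conic.

[37, inf]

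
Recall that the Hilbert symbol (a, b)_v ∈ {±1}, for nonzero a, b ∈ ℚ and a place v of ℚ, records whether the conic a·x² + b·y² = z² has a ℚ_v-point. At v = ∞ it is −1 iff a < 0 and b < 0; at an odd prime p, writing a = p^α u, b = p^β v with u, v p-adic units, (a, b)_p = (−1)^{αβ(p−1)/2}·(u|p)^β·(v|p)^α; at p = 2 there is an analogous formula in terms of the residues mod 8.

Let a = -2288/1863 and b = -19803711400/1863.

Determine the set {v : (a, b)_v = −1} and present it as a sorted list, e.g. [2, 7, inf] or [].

[13, 23, 29, inf]

(a, b) ≡ (-3289, -4739702) mod (ℚ^×)²; places V = {2, 3, 5, 11, 13, 17, 19, 23, 29, 31, ∞}.
(a,b)_2: α=4, β=3; u≡7, v≡5 (mod 8); ε(u)ε(v)=1·0, αω(v)=4·1, βω(u)=3·0; sum ≡ 0  ⇒  +1.
(a,b)_13: α=1, u≡8; β=0, v≡2 (mod 13); (8|13)=-1, (2|13)=-1; sign (−1)^0·-1^0·-1^1 = -1.
(a,b)_11: α=1, u≡3; β=1, v≡10 (mod 11); (3|11)=+1, (10|11)=-1; sign (−1)^1·+1^1·-1^1 = +1.
(a,b)_3: α=-4, u≡2; β=-4, v≡1 (mod 3); (2|3)=-1, (1|3)=+1; sign (−1)^0·-1^-4·+1^-4 = +1.
(a,b)_23: α=-1, u≡1; β=-1, v≡3 (mod 23); (1|23)=+1, (3|23)=+1; sign (−1)^1·+1^-1·+1^-1 = -1.
(a,b)_17: α=0, u≡16; β=1, v≡12 (mod 17); (16|17)=+1, (12|17)=-1; sign (−1)^0·+1^1·-1^0 = +1.
(a,b)_5: α=0, u≡4; β=2, v≡3 (mod 5); (4|5)=+1, (3|5)=-1; sign (−1)^0·+1^2·-1^0 = +1.
(a,b)_31: α=0, u≡2; β=2, v≡12 (mod 31); (2|31)=+1, (12|31)=-1; sign (−1)^0·+1^2·-1^0 = +1.
(a,b)_29: α=0, u≡17; β=1, v≡5 (mod 29); (17|29)=-1, (5|29)=+1; sign (−1)^0·-1^1·+1^0 = -1.
(a,b)_∞: sgn(-3289)=−, sgn(-4739702)=−, so -1.
(a,b)_19: α=0, u≡11; β=1, v≡13 (mod 19); (11|19)=+1, (13|19)=-1; sign (−1)^0·+1^1·-1^0 = +1.
|Ram(-3289, -4739702)| = 4, even; anisotropic at {13, 23, 29, ∞}.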